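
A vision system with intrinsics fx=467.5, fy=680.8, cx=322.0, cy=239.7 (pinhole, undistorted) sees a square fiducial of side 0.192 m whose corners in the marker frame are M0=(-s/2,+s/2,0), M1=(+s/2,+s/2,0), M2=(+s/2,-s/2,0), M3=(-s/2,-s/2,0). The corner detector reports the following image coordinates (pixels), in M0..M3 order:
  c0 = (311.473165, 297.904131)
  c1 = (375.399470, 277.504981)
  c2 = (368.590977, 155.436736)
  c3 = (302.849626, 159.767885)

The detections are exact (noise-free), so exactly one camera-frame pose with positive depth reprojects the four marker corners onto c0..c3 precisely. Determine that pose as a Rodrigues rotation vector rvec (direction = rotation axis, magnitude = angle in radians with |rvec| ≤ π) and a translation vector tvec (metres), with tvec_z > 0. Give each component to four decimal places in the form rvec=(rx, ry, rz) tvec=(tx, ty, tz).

rvec=(0.0343, -0.7150, -0.1093) tvec=(0.0421, -0.0251, 1.0040)

Intrinsics K: fx=467.5, fy=680.8, cx=322.0, cy=239.7
Marker side s = 0.192 m; corners in marker frame (Z=0):
  M0 = (-0.0960, +0.0960, 0)
  M1 = (+0.0960, +0.0960, 0)
  M2 = (+0.0960, -0.0960, 0)
  M3 = (-0.0960, -0.0960, 0)
Detected image corners:
  c0 = (311.473165, 297.904131) px
  c1 = (375.399470, 277.504981) px
  c2 = (368.590977, 155.436736) px
  c3 = (302.849626, 159.767885) px
Planar DLT: solve 8×8 A·h = b for H (H[2,2]=1):
  H  [+558.28702 +63.14729 +341.62572]
  H  [+79.99275 +690.25326 +222.69544]
  H  [+0.64975 +0.06848 +1.00000]
B = K⁻¹H; ‖b₁‖=0.996027, ‖b₂‖=0.996027; λ = 2/(‖b₁‖+‖b₂‖) = 1.003988, sign → tz>0 ⇒ λ=+1.003988
r₁ = λ·B[:,0] = (+0.74964,-0.11171,+0.65234); r₂ = λ·B[:,1] = (+0.08826,+0.99372,+0.06875)
r₃ = r₁×r₂ = (-0.65593,+0.00603,+0.75480); SVD([r₁ r₂ r₃]) → R = UVᵀ:
  R  [+0.74964 +0.08826 -0.65593]
  R  [-0.11171 +0.99372 +0.00603]
  R  [+0.65234 +0.06875 +0.75480]
t = (+0.04215, -0.02508, +1.00399) m
tr R = 2.498165; θ = arccos((tr R − 1)/2) = 0.724120 rad = 41.489°
axis k = ((R−Rᵀ)₃₂, (R−Rᵀ)₁₃, (R−Rᵀ)₂₁) / (2 sinθ) = (+0.047338, -0.987411, -0.150927)
rvec = θ·k = (+0.034278, -0.715004, -0.109290)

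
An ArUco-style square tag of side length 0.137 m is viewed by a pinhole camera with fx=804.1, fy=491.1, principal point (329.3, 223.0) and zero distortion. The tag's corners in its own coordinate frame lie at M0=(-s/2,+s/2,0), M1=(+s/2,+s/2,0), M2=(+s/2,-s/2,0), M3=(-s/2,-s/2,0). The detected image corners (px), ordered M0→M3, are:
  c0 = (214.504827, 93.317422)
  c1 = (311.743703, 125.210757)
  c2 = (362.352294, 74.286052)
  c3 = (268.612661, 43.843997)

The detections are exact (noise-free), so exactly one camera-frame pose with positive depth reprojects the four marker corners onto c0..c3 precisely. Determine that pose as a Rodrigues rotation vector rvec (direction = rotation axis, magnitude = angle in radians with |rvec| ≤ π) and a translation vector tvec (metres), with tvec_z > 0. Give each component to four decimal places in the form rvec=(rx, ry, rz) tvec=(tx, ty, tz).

rvec=(-0.2957, -0.0402, 0.4998) tvec=(-0.0498, -0.2869, 1.0111)

Intrinsics K: fx=804.1, fy=491.1, cx=329.3, cy=223.0
Marker side s = 0.137 m; corners in marker frame (Z=0):
  M0 = (-0.0685, +0.0685, 0)
  M1 = (+0.0685, +0.0685, 0)
  M2 = (+0.0685, -0.0685, 0)
  M3 = (-0.0685, -0.0685, 0)
Detected image corners:
  c0 = (214.504827, 93.317422) px
  c1 = (311.743703, 125.210757) px
  c2 = (362.352294, 74.286052) px
  c3 = (268.612661, 43.843997) px
Planar DLT: solve 8×8 A·h = b for H (H[2,2]=1):
  H  [+687.05054 -464.90965 +289.70635]
  H  [+224.57541 +342.34412 +83.63726]
  H  [-0.03353 -0.28587 +1.00000]
B = K⁻¹H; ‖b₁‖=0.988995, ‖b₂‖=0.988995; λ = 2/(‖b₁‖+‖b₂‖) = 1.011128, sign → tz>0 ⇒ λ=+1.011128
r₁ = λ·B[:,0] = (+0.87783,+0.47778,-0.03391); r₂ = λ·B[:,1] = (-0.46623,+0.83611,-0.28905)
r₃ = r₁×r₂ = (-0.10975,+0.26955,+0.95671); SVD([r₁ r₂ r₃]) → R = UVᵀ:
  R  [+0.87783 -0.46623 -0.10975]
  R  [+0.47778 +0.83611 +0.26955]
  R  [-0.03391 -0.28905 +0.95671]
t = (-0.04979, -0.28693, +1.01113) m
tr R = 2.670647; θ = arccos((tr R − 1)/2) = 0.582075 rad = 33.350°
axis k = ((R−Rᵀ)₃₂, (R−Rᵀ)₁₃, (R−Rᵀ)₂₁) / (2 sinθ) = (-0.508040, -0.068982, +0.858567)
rvec = θ·k = (-0.295718, -0.040153, +0.499750)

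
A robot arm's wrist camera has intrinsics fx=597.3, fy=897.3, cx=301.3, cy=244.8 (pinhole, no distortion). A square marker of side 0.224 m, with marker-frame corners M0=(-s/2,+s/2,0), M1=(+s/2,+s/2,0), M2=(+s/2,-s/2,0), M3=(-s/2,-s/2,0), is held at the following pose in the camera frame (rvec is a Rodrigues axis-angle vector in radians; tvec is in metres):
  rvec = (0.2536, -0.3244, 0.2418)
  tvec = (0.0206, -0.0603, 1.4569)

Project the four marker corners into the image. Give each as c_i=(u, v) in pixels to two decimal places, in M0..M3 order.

c0=(254.48, 259.37) c1=(337.90, 284.10) c2=(363.86, 157.03) c3=(279.12, 124.50)

Intrinsics K: fx=597.3, fy=897.3, cx=301.3, cy=244.8
Marker side s = 0.224 m; corners in marker frame (Z=0):
  M0 = (-0.1120, +0.1120, 0)
  M1 = (+0.1120, +0.1120, 0)
  M2 = (+0.1120, -0.1120, 0)
  M3 = (-0.1120, -0.1120, 0)
rvec = (0.2536, -0.3244, 0.2418), |rvec| = θ = 0.47751 rad = 27.359°
Rodrigues: sinθ=0.45957, 1−cosθ=0.11186; R = I + sinθ·[k]× + (1−cosθ)·[k]×²:
    [+0.91969 -0.27307 -0.28213]
    [+0.19236 +0.93977 -0.28255]
    [+0.34229 +0.20559 +0.91682]
t = (0.0206, -0.0603, 1.4569) m
M0: Pc = R·M0+t = (-0.11299, +0.02341, +1.44159); u = 597.3·(-0.11299)/1.44159 + 301.3 = 254.4845, v = 897.3·(+0.02341)/1.44159 + 244.8 = 259.3713
M1: Pc = R·M1+t = (+0.09302, +0.06650, +1.51826); u = 597.3·(+0.09302)/1.51826 + 301.3 = 337.8955, v = 897.3·(+0.06650)/1.51826 + 244.8 = 284.1006
M2: Pc = R·M2+t = (+0.15419, -0.14401, +1.47221); u = 597.3·(+0.15419)/1.47221 + 301.3 = 363.8573, v = 897.3·(-0.14401)/1.47221 + 244.8 = 157.0271
M3: Pc = R·M3+t = (-0.05182, -0.18710, +1.39554); u = 597.3·(-0.05182)/1.39554 + 301.3 = 279.1201, v = 897.3·(-0.18710)/1.39554 + 244.8 = 124.5001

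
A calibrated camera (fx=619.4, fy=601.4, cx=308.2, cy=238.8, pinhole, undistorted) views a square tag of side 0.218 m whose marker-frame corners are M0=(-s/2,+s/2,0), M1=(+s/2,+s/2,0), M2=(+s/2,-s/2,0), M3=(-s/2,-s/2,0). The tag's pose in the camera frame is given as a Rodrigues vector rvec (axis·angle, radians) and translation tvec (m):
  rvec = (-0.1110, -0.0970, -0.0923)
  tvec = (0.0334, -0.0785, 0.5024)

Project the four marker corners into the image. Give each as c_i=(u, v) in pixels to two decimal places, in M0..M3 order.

c0=(225.54, 287.43) c1=(495.80, 262.69) c2=(462.55, 14.53) c3=(203.23, 27.19)

Intrinsics K: fx=619.4, fy=601.4, cx=308.2, cy=238.8
Marker side s = 0.218 m; corners in marker frame (Z=0):
  M0 = (-0.1090, +0.1090, 0)
  M1 = (+0.1090, +0.1090, 0)
  M2 = (+0.1090, -0.1090, 0)
  M3 = (-0.1090, -0.1090, 0)
rvec = (-0.1110, -0.0970, -0.0923), |rvec| = θ = 0.17392 rad = 9.965°
Rodrigues: sinθ=0.17305, 1−cosθ=0.01509; R = I + sinθ·[k]× + (1−cosθ)·[k]×²:
    [+0.99106 +0.09721 -0.09140]
    [-0.08647 +0.98961 +0.11491]
    [+0.10162 -0.10598 +0.98916]
t = (0.0334, -0.0785, 0.5024) m
M0: Pc = R·M0+t = (-0.06403, +0.03879, +0.47977); u = 619.4·(-0.06403)/0.47977 + 308.2 = 225.5353, v = 601.4·(+0.03879)/0.47977 + 238.8 = 287.4260
M1: Pc = R·M1+t = (+0.15202, +0.01994, +0.50193); u = 619.4·(+0.15202)/0.50193 + 308.2 = 495.8009, v = 601.4·(+0.01994)/0.50193 + 238.8 = 262.6946
M2: Pc = R·M2+t = (+0.13083, -0.19579, +0.52503); u = 619.4·(+0.13083)/0.52503 + 308.2 = 462.5462, v = 601.4·(-0.19579)/0.52503 + 238.8 = 14.5278
M3: Pc = R·M3+t = (-0.08522, -0.17694, +0.50287); u = 619.4·(-0.08522)/0.50287 + 308.2 = 203.2320, v = 601.4·(-0.17694)/0.50287 + 238.8 = 27.1904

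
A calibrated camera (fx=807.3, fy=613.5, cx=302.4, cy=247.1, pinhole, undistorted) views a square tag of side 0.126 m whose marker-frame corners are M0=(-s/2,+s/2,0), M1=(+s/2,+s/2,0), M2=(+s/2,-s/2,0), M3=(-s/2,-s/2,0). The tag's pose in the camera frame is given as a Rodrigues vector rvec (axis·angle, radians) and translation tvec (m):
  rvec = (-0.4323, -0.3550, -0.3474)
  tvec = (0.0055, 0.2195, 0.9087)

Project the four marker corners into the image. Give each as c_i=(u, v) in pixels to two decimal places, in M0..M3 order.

c0=(278.98, 452.72) c1=(378.49, 420.21) c2=(332.82, 343.51) c3=(235.49, 370.16)

Intrinsics K: fx=807.3, fy=613.5, cx=302.4, cy=247.1
Marker side s = 0.126 m; corners in marker frame (Z=0):
  M0 = (-0.0630, +0.0630, 0)
  M1 = (+0.0630, +0.0630, 0)
  M2 = (+0.0630, -0.0630, 0)
  M3 = (-0.0630, -0.0630, 0)
rvec = (-0.4323, -0.3550, -0.3474), |rvec| = θ = 0.65848 rad = 37.728°
Rodrigues: sinθ=0.61191, 1−cosθ=0.20908; R = I + sinθ·[k]× + (1−cosθ)·[k]×²:
    [+0.88104 +0.39683 -0.25748]
    [-0.24883 +0.85169 +0.46120]
    [+0.40231 -0.34226 +0.84912]
t = (0.0055, 0.2195, 0.9087) m
M0: Pc = R·M0+t = (-0.02500, +0.28883, +0.86179); u = 807.3·(-0.02500)/0.86179 + 302.4 = 278.9763, v = 613.5·(+0.28883)/0.86179 + 247.1 = 452.7171
M1: Pc = R·M1+t = (+0.08601, +0.25748, +0.91248); u = 807.3·(+0.08601)/0.91248 + 302.4 = 378.4919, v = 613.5·(+0.25748)/0.91248 + 247.1 = 420.2145
M2: Pc = R·M2+t = (+0.03600, +0.15017, +0.95561); u = 807.3·(+0.03600)/0.95561 + 302.4 = 332.8170, v = 613.5·(+0.15017)/0.95561 + 247.1 = 343.5071
M3: Pc = R·M3+t = (-0.07501, +0.18152, +0.90492); u = 807.3·(-0.07501)/0.90492 + 302.4 = 235.4853, v = 613.5·(+0.18152)/0.90492 + 247.1 = 370.1637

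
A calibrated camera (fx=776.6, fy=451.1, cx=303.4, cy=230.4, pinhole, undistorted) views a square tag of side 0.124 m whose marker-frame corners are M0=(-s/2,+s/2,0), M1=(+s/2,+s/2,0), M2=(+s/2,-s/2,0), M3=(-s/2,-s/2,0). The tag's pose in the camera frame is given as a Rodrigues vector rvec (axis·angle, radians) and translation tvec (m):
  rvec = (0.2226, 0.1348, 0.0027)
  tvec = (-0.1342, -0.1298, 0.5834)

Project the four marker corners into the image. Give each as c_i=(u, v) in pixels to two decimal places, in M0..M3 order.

c0=(53.37, 177.92) c1=(208.44, 178.12) c2=(201.72, 78.41) c3=(39.51, 81.05)

Intrinsics K: fx=776.6, fy=451.1, cx=303.4, cy=230.4
Marker side s = 0.124 m; corners in marker frame (Z=0):
  M0 = (-0.0620, +0.0620, 0)
  M1 = (+0.0620, +0.0620, 0)
  M2 = (+0.0620, -0.0620, 0)
  M3 = (-0.0620, -0.0620, 0)
rvec = (0.2226, 0.1348, 0.0027), |rvec| = θ = 0.26025 rad = 14.911°
Rodrigues: sinθ=0.25732, 1−cosθ=0.03367; R = I + sinθ·[k]× + (1−cosθ)·[k]×²:
    [+0.99096 +0.01225 +0.13358]
    [+0.01759 +0.97536 -0.21991]
    [-0.13298 +0.22028 +0.96633]
t = (-0.1342, -0.1298, 0.5834) m
M0: Pc = R·M0+t = (-0.19488, -0.07042, +0.60530); u = 776.6·(-0.19488)/0.60530 + 303.4 = 53.3696, v = 451.1·(-0.07042)/0.60530 + 230.4 = 177.9211
M1: Pc = R·M1+t = (-0.07200, -0.06824, +0.58881); u = 776.6·(-0.07200)/0.58881 + 303.4 = 208.4361, v = 451.1·(-0.06824)/0.58881 + 230.4 = 178.1222
M2: Pc = R·M2+t = (-0.07352, -0.18918, +0.56150); u = 776.6·(-0.07352)/0.56150 + 303.4 = 201.7158, v = 451.1·(-0.18918)/0.56150 + 230.4 = 78.4138
M3: Pc = R·M3+t = (-0.19640, -0.19136, +0.57799); u = 776.6·(-0.19640)/0.57799 + 303.4 = 39.5129, v = 451.1·(-0.19136)/0.57799 + 230.4 = 81.0478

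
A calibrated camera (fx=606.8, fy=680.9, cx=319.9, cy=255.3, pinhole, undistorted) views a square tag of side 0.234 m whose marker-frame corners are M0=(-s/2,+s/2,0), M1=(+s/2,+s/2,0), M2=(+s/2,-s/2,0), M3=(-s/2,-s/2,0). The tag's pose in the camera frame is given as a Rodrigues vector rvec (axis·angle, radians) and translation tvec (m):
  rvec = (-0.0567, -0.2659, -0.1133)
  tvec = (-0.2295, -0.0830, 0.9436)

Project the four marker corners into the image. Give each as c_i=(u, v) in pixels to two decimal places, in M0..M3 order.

c0=(100.85, 289.25) c1=(255.20, 269.96) c2=(238.56, 108.43) c3=(84.69, 116.59)

Intrinsics K: fx=606.8, fy=680.9, cx=319.9, cy=255.3
Marker side s = 0.234 m; corners in marker frame (Z=0):
  M0 = (-0.1170, +0.1170, 0)
  M1 = (+0.1170, +0.1170, 0)
  M2 = (+0.1170, -0.1170, 0)
  M3 = (-0.1170, -0.1170, 0)
rvec = (-0.0567, -0.2659, -0.1133), |rvec| = θ = 0.29454 rad = 16.876°
Rodrigues: sinθ=0.29030, 1−cosθ=0.04306; R = I + sinθ·[k]× + (1−cosθ)·[k]×²:
    [+0.95853 +0.11915 -0.25888]
    [-0.10418 +0.99203 +0.07084]
    [+0.26526 -0.04093 +0.96331]
t = (-0.2295, -0.0830, 0.9436) m
M0: Pc = R·M0+t = (-0.32771, +0.04526, +0.90778); u = 606.8·(-0.32771)/0.90778 + 319.9 = 100.8451, v = 680.9·(+0.04526)/0.90778 + 255.3 = 289.2464
M1: Pc = R·M1+t = (-0.10341, +0.02088, +0.96985); u = 606.8·(-0.10341)/0.96985 + 319.9 = 255.1993, v = 680.9·(+0.02088)/0.96985 + 255.3 = 269.9579
M2: Pc = R·M2+t = (-0.13129, -0.21126, +0.97942); u = 606.8·(-0.13129)/0.97942 + 319.9 = 238.5579, v = 680.9·(-0.21126)/0.97942 + 255.3 = 108.4329
M3: Pc = R·M3+t = (-0.35559, -0.18688, +0.91735); u = 606.8·(-0.35559)/0.91735 + 319.9 = 84.6891, v = 680.9·(-0.18688)/0.91735 + 255.3 = 116.5908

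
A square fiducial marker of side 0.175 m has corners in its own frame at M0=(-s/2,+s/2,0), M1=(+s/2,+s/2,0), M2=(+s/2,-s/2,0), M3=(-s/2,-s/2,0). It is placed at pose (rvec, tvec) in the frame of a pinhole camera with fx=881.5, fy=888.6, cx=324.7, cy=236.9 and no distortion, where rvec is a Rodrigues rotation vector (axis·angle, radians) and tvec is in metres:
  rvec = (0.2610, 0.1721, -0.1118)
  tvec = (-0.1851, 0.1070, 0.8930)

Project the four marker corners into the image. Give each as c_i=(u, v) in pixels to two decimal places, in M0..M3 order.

c0=(79.16, 426.59) c1=(238.49, 418.22) c2=(210.33, 252.83) c3=(44.27, 267.59)

Intrinsics K: fx=881.5, fy=888.6, cx=324.7, cy=236.9
Marker side s = 0.175 m; corners in marker frame (Z=0):
  M0 = (-0.0875, +0.0875, 0)
  M1 = (+0.0875, +0.0875, 0)
  M2 = (+0.0875, -0.0875, 0)
  M3 = (-0.0875, -0.0875, 0)
rvec = (0.2610, 0.1721, -0.1118), |rvec| = θ = 0.33202 rad = 19.023°
Rodrigues: sinθ=0.32596, 1−cosθ=0.05461; R = I + sinθ·[k]× + (1−cosθ)·[k]×²:
    [+0.97913 +0.13201 +0.15450]
    [-0.08750 +0.96006 -0.26576]
    [-0.18341 +0.24670 +0.95158]
t = (-0.1851, 0.1070, 0.8930) m
M0: Pc = R·M0+t = (-0.25922, +0.19866, +0.93063); u = 881.5·(-0.25922)/0.93063 + 324.7 = 79.1629, v = 888.6·(+0.19866)/0.93063 + 236.9 = 426.5886
M1: Pc = R·M1+t = (-0.08787, +0.18335, +0.89854); u = 881.5·(-0.08787)/0.89854 + 324.7 = 238.4914, v = 888.6·(+0.18335)/0.89854 + 236.9 = 418.2208
M2: Pc = R·M2+t = (-0.11098, +0.01534, +0.85537); u = 881.5·(-0.11098)/0.85537 + 324.7 = 210.3325, v = 888.6·(+0.01534)/0.85537 + 236.9 = 252.8342
M3: Pc = R·M3+t = (-0.28233, +0.03065, +0.88746); u = 881.5·(-0.28233)/0.88746 + 324.7 = 44.2716, v = 888.6·(+0.03065)/0.88746 + 236.9 = 267.5907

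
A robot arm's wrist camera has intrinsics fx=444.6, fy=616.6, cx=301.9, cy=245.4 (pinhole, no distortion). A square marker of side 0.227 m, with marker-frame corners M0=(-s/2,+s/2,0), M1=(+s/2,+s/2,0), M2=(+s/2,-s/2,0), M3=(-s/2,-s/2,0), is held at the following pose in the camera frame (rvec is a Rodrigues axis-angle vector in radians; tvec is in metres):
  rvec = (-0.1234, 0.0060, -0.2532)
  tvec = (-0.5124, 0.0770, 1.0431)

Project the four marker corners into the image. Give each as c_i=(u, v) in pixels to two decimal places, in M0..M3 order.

Intrinsics K: fx=444.6, fy=616.6, cx=301.9, cy=245.4
Marker side s = 0.227 m; corners in marker frame (Z=0):
  M0 = (-0.1135, +0.1135, 0)
  M1 = (+0.1135, +0.1135, 0)
  M2 = (+0.1135, -0.1135, 0)
  M3 = (-0.1135, -0.1135, 0)
rvec = (-0.1234, 0.0060, -0.2532), |rvec| = θ = 0.28173 rad = 16.142°
Rodrigues: sinθ=0.27802, 1−cosθ=0.03943; R = I + sinθ·[k]× + (1−cosθ)·[k]×²:
    [+0.96814 +0.24950 +0.02144]
    [-0.25023 +0.96059 +0.12102]
    [+0.00960 -0.12253 +0.99242]
t = (-0.5124, 0.0770, 1.0431) m
M0: Pc = R·M0+t = (-0.59397, +0.21443, +1.02810); u = 444.6·(-0.59397)/1.02810 + 301.9 = 45.0414, v = 616.6·(+0.21443)/1.02810 + 245.4 = 374.0025
M1: Pc = R·M1+t = (-0.37420, +0.15763, +1.03028); u = 444.6·(-0.37420)/1.03028 + 301.9 = 140.4213, v = 616.6·(+0.15763)/1.03028 + 245.4 = 339.7355
M2: Pc = R·M2+t = (-0.43083, -0.06043, +1.05810); u = 444.6·(-0.43083)/1.05810 + 301.9 = 120.8685, v = 616.6·(-0.06043)/1.05810 + 245.4 = 210.1856
M3: Pc = R·M3+t = (-0.65060, -0.00363, +1.05592); u = 444.6·(-0.65060)/1.05592 + 301.9 = 27.9606, v = 616.6·(-0.00363)/1.05592 + 245.4 = 243.2826

c0=(45.04, 374.00) c1=(140.42, 339.74) c2=(120.87, 210.19) c3=(27.96, 243.28)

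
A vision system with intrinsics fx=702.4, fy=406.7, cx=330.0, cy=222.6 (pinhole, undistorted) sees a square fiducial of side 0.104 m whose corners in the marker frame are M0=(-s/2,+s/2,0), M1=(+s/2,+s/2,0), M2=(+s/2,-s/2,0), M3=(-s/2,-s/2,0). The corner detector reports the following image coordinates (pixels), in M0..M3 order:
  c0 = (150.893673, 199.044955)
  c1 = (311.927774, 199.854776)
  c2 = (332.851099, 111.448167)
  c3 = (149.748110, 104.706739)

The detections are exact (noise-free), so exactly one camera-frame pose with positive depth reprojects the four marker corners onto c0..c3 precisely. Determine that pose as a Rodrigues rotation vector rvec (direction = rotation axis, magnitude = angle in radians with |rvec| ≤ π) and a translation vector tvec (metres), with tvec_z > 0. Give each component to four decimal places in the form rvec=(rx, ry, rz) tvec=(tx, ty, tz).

Intrinsics K: fx=702.4, fy=406.7, cx=330.0, cy=222.6
Marker side s = 0.104 m; corners in marker frame (Z=0):
  M0 = (-0.0520, +0.0520, 0)
  M1 = (+0.0520, +0.0520, 0)
  M2 = (+0.0520, -0.0520, 0)
  M3 = (-0.0520, -0.0520, 0)
Detected image corners:
  c0 = (150.893673, 199.044955) px
  c1 = (311.927774, 199.854776) px
  c2 = (332.851099, 111.448167) px
  c3 = (149.748110, 104.706739) px
Planar DLT: solve 8×8 A·h = b for H (H[2,2]=1):
  H  [+1782.68746 +201.00887 +238.58812]
  H  [+122.36145 +1072.41314 +156.82765]
  H  [+0.57188 +1.26610 +1.00000]
B = K⁻¹H; ‖b₁‖=2.340295, ‖b₂‖=2.340295; λ = 2/(‖b₁‖+‖b₂‖) = 0.427296, sign → tz>0 ⇒ λ=+0.427296
r₁ = λ·B[:,0] = (+0.96967,-0.00519,+0.24436); r₂ = λ·B[:,1] = (-0.13189,+0.83062,+0.54100)
r₃ = r₁×r₂ = (-0.20578,-0.55682,+0.80474); SVD([r₁ r₂ r₃]) → R = UVᵀ:
  R  [+0.96967 -0.13189 -0.20578]
  R  [-0.00519 +0.83062 -0.55682]
  R  [+0.24436 +0.54100 +0.80474]
t = (-0.05561, -0.06910, +0.42730) m
tr R = 2.605025; θ = arccos((tr R − 1)/2) = 0.639302 rad = 36.629°
axis k = ((R−Rᵀ)₃₂, (R−Rᵀ)₁₃, (R−Rᵀ)₂₁) / (2 sinθ) = (+0.920011, -0.377236, +0.106179)
rvec = θ·k = (+0.588164, -0.241167, +0.067880)

rvec=(0.5882, -0.2412, 0.0679) tvec=(-0.0556, -0.0691, 0.4273)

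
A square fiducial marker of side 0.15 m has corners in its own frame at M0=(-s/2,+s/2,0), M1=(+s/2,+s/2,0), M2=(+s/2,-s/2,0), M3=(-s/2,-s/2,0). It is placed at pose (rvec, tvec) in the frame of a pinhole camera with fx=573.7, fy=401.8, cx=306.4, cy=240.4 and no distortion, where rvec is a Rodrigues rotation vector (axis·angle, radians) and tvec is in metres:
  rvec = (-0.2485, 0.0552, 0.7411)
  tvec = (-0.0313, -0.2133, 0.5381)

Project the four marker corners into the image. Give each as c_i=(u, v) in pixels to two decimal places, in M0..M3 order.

Intrinsics K: fx=573.7, fy=401.8, cx=306.4, cy=240.4
Marker side s = 0.15 m; corners in marker frame (Z=0):
  M0 = (-0.0750, +0.0750, 0)
  M1 = (+0.0750, +0.0750, 0)
  M2 = (+0.0750, -0.0750, 0)
  M3 = (-0.0750, -0.0750, 0)
rvec = (-0.2485, 0.0552, 0.7411), |rvec| = θ = 0.78360 rad = 44.897°
Rodrigues: sinθ=0.70583, 1−cosθ=0.29162; R = I + sinθ·[k]× + (1−cosθ)·[k]×²:
    [+0.73771 -0.67407 -0.03774]
    [+0.66104 +0.70982 +0.24327]
    [-0.13719 -0.20441 +0.96922]
t = (-0.0313, -0.2133, 0.5381) m
M0: Pc = R·M0+t = (-0.13718, -0.20964, +0.53306); u = 573.7·(-0.13718)/0.53306 + 306.4 = 158.7579, v = 401.8·(-0.20964)/0.53306 + 240.4 = 82.3803
M1: Pc = R·M1+t = (-0.02653, -0.11049, +0.51248); u = 573.7·(-0.02653)/0.51248 + 306.4 = 276.7040, v = 401.8·(-0.11049)/0.51248 + 240.4 = 153.7761
M2: Pc = R·M2+t = (+0.07458, -0.21696, +0.54314); u = 573.7·(+0.07458)/0.54314 + 306.4 = 385.1791, v = 401.8·(-0.21696)/0.54314 + 240.4 = 79.9002
M3: Pc = R·M3+t = (-0.03607, -0.31611, +0.56372); u = 573.7·(-0.03607)/0.56372 + 306.4 = 269.6884, v = 401.8·(-0.31611)/0.56372 + 240.4 = 15.0844

c0=(158.76, 82.38) c1=(276.70, 153.78) c2=(385.18, 79.90) c3=(269.69, 15.08)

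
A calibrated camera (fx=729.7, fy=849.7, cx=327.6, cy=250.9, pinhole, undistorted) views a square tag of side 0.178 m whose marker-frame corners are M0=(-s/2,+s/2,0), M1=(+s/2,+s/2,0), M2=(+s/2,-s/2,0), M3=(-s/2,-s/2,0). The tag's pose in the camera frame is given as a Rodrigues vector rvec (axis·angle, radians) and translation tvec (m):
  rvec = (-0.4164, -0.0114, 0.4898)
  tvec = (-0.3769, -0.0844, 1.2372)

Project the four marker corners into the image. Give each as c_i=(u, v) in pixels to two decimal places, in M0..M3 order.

c0=(28.52, 212.97) c1=(120.73, 270.59) c2=(178.81, 173.75) c3=(90.91, 120.45)

Intrinsics K: fx=729.7, fy=849.7, cx=327.6, cy=250.9
Marker side s = 0.178 m; corners in marker frame (Z=0):
  M0 = (-0.0890, +0.0890, 0)
  M1 = (+0.0890, +0.0890, 0)
  M2 = (+0.0890, -0.0890, 0)
  M3 = (-0.0890, -0.0890, 0)
rvec = (-0.4164, -0.0114, 0.4898), |rvec| = θ = 0.64298 rad = 36.840°
Rodrigues: sinθ=0.59958, 1−cosθ=0.19969; R = I + sinθ·[k]× + (1−cosθ)·[k]×²:
    [+0.88406 -0.45445 -0.10914]
    [+0.45903 +0.80038 +0.38560]
    [-0.08788 -0.39099 +0.91619]
t = (-0.3769, -0.0844, 1.2372) m
M0: Pc = R·M0+t = (-0.49603, -0.05402, +1.21022); u = 729.7·(-0.49603)/1.21022 + 327.6 = 28.5219, v = 849.7·(-0.05402)/1.21022 + 250.9 = 212.9720
M1: Pc = R·M1+t = (-0.33866, +0.02769, +1.19458); u = 729.7·(-0.33866)/1.19458 + 327.6 = 120.7294, v = 849.7·(+0.02769)/1.19458 + 250.9 = 270.5940
M2: Pc = R·M2+t = (-0.25777, -0.11478, +1.26418); u = 729.7·(-0.25777)/1.26418 + 327.6 = 178.8102, v = 849.7·(-0.11478)/1.26418 + 250.9 = 173.7526
M3: Pc = R·M3+t = (-0.41514, -0.19649, +1.27982); u = 729.7·(-0.41514)/1.27982 + 327.6 = 90.9070, v = 849.7·(-0.19649)/1.27982 + 250.9 = 120.4477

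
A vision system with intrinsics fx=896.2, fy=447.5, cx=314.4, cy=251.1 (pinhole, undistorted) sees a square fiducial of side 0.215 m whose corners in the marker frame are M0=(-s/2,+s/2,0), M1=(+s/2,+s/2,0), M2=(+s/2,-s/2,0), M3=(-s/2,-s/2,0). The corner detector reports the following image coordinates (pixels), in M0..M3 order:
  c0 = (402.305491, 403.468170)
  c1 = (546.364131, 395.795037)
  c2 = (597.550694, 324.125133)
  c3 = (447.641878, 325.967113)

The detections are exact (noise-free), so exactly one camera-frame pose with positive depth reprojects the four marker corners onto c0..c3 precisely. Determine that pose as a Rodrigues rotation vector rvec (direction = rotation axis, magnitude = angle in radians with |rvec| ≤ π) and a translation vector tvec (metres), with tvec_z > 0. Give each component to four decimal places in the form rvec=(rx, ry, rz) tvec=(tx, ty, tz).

rvec=(0.3837, -0.4122, 0.1327) tvec=(0.2246, 0.2714, 1.0805)

Intrinsics K: fx=896.2, fy=447.5, cx=314.4, cy=251.1
Marker side s = 0.215 m; corners in marker frame (Z=0):
  M0 = (-0.1075, +0.1075, 0)
  M1 = (+0.1075, +0.1075, 0)
  M2 = (+0.1075, -0.1075, 0)
  M3 = (-0.1075, -0.1075, 0)
Detected image corners:
  c0 = (402.305491, 403.468170) px
  c1 = (546.364131, 395.795037) px
  c2 = (597.550694, 324.125133) px
  c3 = (447.641878, 325.967113) px
Planar DLT: solve 8×8 A·h = b for H (H[2,2]=1):
  H  [+874.33768 -69.99280 +500.68828]
  H  [+116.36504 +459.05011 +363.48773]
  H  [+0.38347 +0.31103 +1.00000]
B = K⁻¹H; ‖b₁‖=0.925460, ‖b₂‖=0.925460; λ = 2/(‖b₁‖+‖b₂‖) = 1.080544, sign → tz>0 ⇒ λ=+1.080544
r₁ = λ·B[:,0] = (+0.90882,+0.04847,+0.41436); r₂ = λ·B[:,1] = (-0.20229,+0.91985,+0.33609)
r₃ = r₁×r₂ = (-0.36486,-0.38927,+0.84579); SVD([r₁ r₂ r₃]) → R = UVᵀ:
  R  [+0.90882 -0.20229 -0.36486]
  R  [+0.04847 +0.91985 -0.38927]
  R  [+0.41436 +0.33609 +0.84579]
t = (+0.22461, +0.27137, +1.08054) m
tr R = 2.674457; θ = arccos((tr R − 1)/2) = 0.578601 rad = 33.151°
axis k = ((R−Rᵀ)₃₂, (R−Rᵀ)₁₃, (R−Rᵀ)₂₁) / (2 sinθ) = (+0.663205, -0.712452, +0.229283)
rvec = θ·k = (+0.383731, -0.412225, +0.132663)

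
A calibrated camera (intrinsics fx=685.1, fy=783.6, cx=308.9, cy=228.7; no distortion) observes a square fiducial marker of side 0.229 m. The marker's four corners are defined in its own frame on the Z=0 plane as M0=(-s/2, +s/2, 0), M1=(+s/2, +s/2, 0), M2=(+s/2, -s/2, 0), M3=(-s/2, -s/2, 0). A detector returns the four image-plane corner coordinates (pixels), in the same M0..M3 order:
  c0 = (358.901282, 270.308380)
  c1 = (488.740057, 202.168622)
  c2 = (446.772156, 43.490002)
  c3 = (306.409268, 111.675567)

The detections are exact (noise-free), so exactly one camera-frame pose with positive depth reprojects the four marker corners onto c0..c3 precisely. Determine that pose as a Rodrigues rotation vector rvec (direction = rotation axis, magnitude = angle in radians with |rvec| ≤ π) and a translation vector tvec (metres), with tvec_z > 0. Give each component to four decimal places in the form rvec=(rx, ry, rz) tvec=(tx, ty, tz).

rvec=(0.2811, -0.1930, -0.3954) tvec=(0.1403, -0.0917, 1.0326)

Intrinsics K: fx=685.1, fy=783.6, cx=308.9, cy=228.7
Marker side s = 0.229 m; corners in marker frame (Z=0):
  M0 = (-0.1145, +0.1145, 0)
  M1 = (+0.1145, +0.1145, 0)
  M2 = (+0.1145, -0.1145, 0)
  M3 = (-0.1145, -0.1145, 0)
Detected image corners:
  c0 = (358.901282, 270.308380) px
  c1 = (488.740057, 202.168622) px
  c2 = (446.772156, 43.490002) px
  c3 = (306.409268, 111.675567) px
Planar DLT: solve 8×8 A·h = b for H (H[2,2]=1):
  H  [+639.59265 +324.42616 +401.98068]
  H  [-277.88494 +739.28724 +159.10886]
  H  [+0.12596 +0.29613 +1.00000]
B = K⁻¹H; ‖b₁‖=0.968399, ‖b₂‖=0.968399; λ = 2/(‖b₁‖+‖b₂‖) = 1.032632, sign → tz>0 ⇒ λ=+1.032632
r₁ = λ·B[:,0] = (+0.90539,-0.40416,+0.13008); r₂ = λ·B[:,1] = (+0.35112,+0.88499,+0.30579)
r₃ = r₁×r₂ = (-0.23871,-0.23119,+0.94317); SVD([r₁ r₂ r₃]) → R = UVᵀ:
  R  [+0.90539 +0.35112 -0.23871]
  R  [-0.40416 +0.88499 -0.23119]
  R  [+0.13008 +0.30579 +0.94317]
t = (+0.14030, -0.09171, +1.03263) m
tr R = 2.733550; θ = arccos((tr R − 1)/2) = 0.522098 rad = 29.914°
axis k = ((R−Rᵀ)₃₂, (R−Rᵀ)₁₃, (R−Rᵀ)₂₁) / (2 sinθ) = (+0.538386, -0.369742, -0.757252)
rvec = θ·k = (+0.281090, -0.193042, -0.395360)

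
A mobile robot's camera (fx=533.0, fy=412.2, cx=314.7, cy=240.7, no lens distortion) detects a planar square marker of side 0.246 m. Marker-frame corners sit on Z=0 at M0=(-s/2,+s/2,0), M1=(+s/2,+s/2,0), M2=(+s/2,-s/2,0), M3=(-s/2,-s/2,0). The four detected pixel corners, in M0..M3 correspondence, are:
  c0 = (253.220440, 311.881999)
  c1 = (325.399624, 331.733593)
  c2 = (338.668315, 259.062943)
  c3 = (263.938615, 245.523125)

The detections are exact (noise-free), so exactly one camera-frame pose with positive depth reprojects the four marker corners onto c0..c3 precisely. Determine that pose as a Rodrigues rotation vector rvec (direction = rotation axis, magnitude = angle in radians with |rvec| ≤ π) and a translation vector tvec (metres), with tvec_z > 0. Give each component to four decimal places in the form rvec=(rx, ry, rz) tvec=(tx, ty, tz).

Intrinsics K: fx=533.0, fy=412.2, cx=314.7, cy=240.7
Marker side s = 0.246 m; corners in marker frame (Z=0):
  M0 = (-0.1230, +0.1230, 0)
  M1 = (+0.1230, +0.1230, 0)
  M2 = (+0.1230, -0.1230, 0)
  M3 = (-0.1230, -0.1230, 0)
Detected image corners:
  c0 = (253.220440, 311.881999) px
  c1 = (325.399624, 331.733593) px
  c2 = (338.668315, 259.062943) px
  c3 = (263.938615, 245.523125) px
Planar DLT: solve 8×8 A·h = b for H (H[2,2]=1):
  H  [+184.02892 -25.52252 +293.49752]
  H  [-43.32349 +304.30983 +286.98498]
  H  [-0.38779 +0.07783 +1.00000]
B = K⁻¹H; ‖b₁‖=0.703454, ‖b₂‖=0.703454; λ = 2/(‖b₁‖+‖b₂‖) = 1.421557, sign → tz>0 ⇒ λ=+1.421557
r₁ = λ·B[:,0] = (+0.81630,+0.17250,-0.55126); r₂ = λ·B[:,1] = (-0.13340,+0.98487,+0.11064)
r₃ = r₁×r₂ = (+0.56201,-0.01678,+0.82696); SVD([r₁ r₂ r₃]) → R = UVᵀ:
  R  [+0.81630 -0.13340 +0.56201]
  R  [+0.17250 +0.98487 -0.01678]
  R  [-0.55126 +0.11064 +0.82696]
t = (-0.05655, +0.15962, +1.42156) m
tr R = 2.628134; θ = arccos((tr R − 1)/2) = 0.619675 rad = 35.505°
axis k = ((R−Rᵀ)₃₂, (R−Rᵀ)₁₃, (R−Rᵀ)₂₁) / (2 sinθ) = (+0.109700, +0.958443, +0.263350)
rvec = θ·k = (+0.067978, +0.593923, +0.163191)

rvec=(0.0680, 0.5939, 0.1632) tvec=(-0.0565, 0.1596, 1.4216)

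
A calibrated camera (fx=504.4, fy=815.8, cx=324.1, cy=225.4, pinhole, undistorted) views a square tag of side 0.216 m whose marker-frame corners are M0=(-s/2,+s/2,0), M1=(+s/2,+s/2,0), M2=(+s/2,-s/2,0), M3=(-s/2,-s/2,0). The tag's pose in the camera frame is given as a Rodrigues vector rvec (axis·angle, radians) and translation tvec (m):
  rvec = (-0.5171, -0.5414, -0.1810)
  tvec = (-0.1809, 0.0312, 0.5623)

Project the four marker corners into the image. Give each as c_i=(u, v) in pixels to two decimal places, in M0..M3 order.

Intrinsics K: fx=504.4, fy=815.8, cx=324.1, cy=225.4
Marker side s = 0.216 m; corners in marker frame (Z=0):
  M0 = (-0.1080, +0.1080, 0)
  M1 = (+0.1080, +0.1080, 0)
  M2 = (+0.1080, -0.1080, 0)
  M3 = (-0.1080, -0.1080, 0)
rvec = (-0.5171, -0.5414, -0.1810), |rvec| = θ = 0.77024 rad = 44.131°
Rodrigues: sinθ=0.69631, 1−cosθ=0.28226; R = I + sinθ·[k]× + (1−cosθ)·[k]×²:
    [+0.84496 +0.29682 -0.44490]
    [-0.03043 +0.85720 +0.51409]
    [+0.53396 -0.42084 +0.73333]
t = (-0.1809, 0.0312, 0.5623) m
M0: Pc = R·M0+t = (-0.24010, +0.12706, +0.45918); u = 504.4·(-0.24010)/0.45918 + 324.1 = 60.3565, v = 815.8·(+0.12706)/0.45918 + 225.4 = 451.1473
M1: Pc = R·M1+t = (-0.05759, +0.12049, +0.57452); u = 504.4·(-0.05759)/0.57452 + 324.1 = 273.5406, v = 815.8·(+0.12049)/0.57452 + 225.4 = 396.4938
M2: Pc = R·M2+t = (-0.12170, -0.06466, +0.66542); u = 504.4·(-0.12170)/0.66542 + 324.1 = 231.8485, v = 815.8·(-0.06466)/0.66542 + 225.4 = 146.1222
M3: Pc = R·M3+t = (-0.30421, -0.05809, +0.55008); u = 504.4·(-0.30421)/0.55008 + 324.1 = 45.1518, v = 815.8·(-0.05809)/0.55008 + 225.4 = 139.2488

c0=(60.36, 451.15) c1=(273.54, 396.49) c2=(231.85, 146.12) c3=(45.15, 139.25)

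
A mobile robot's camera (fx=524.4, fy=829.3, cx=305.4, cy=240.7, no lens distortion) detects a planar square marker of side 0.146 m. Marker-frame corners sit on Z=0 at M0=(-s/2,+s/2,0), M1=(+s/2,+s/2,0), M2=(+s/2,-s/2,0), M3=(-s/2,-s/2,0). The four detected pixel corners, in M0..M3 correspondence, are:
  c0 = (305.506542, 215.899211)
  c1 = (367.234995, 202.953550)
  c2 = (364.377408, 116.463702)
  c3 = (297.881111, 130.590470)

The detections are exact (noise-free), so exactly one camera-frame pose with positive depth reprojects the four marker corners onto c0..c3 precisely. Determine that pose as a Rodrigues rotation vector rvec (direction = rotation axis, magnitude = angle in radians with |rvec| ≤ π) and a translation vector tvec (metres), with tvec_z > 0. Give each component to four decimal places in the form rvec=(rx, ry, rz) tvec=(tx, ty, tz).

rvec=(0.6508, -0.0270, -0.1320) tvec=(0.0643, -0.1039, 1.1864)

Intrinsics K: fx=524.4, fy=829.3, cx=305.4, cy=240.7
Marker side s = 0.146 m; corners in marker frame (Z=0):
  M0 = (-0.0730, +0.0730, 0)
  M1 = (+0.0730, +0.0730, 0)
  M2 = (+0.0730, -0.0730, 0)
  M3 = (-0.0730, -0.0730, 0)
Detected image corners:
  c0 = (305.506542, 215.899211) px
  c1 = (367.234995, 202.953550) px
  c2 = (364.377408, 116.463702) px
  c3 = (297.881111, 130.590470) px
Planar DLT: solve 8×8 A·h = b for H (H[2,2]=1):
  H  [+433.93370 +206.29173 +333.81554]
  H  [-94.84943 +673.33127 +168.08406]
  H  [-0.01373 +0.51049 +1.00000]
B = K⁻¹H; ‖b₁‖=0.842857, ‖b₂‖=0.842857; λ = 2/(‖b₁‖+‖b₂‖) = 1.186441, sign → tz>0 ⇒ λ=+1.186441
r₁ = λ·B[:,0] = (+0.99125,-0.13097,-0.01629); r₂ = λ·B[:,1] = (+0.11400,+0.78751,+0.60566)
r₃ = r₁×r₂ = (-0.06649,-0.60222,+0.79556); SVD([r₁ r₂ r₃]) → R = UVᵀ:
  R  [+0.99125 +0.11400 -0.06649]
  R  [-0.13097 +0.78751 -0.60222]
  R  [-0.01629 +0.60566 +0.79556]
t = (+0.06429, -0.10389, +1.18644) m
tr R = 2.574322; θ = arccos((tr R − 1)/2) = 0.664604 rad = 38.079°
axis k = ((R−Rᵀ)₃₂, (R−Rᵀ)₁₃, (R−Rᵀ)₂₁) / (2 sinθ) = (+0.979235, -0.040694, -0.198600)
rvec = θ·k = (+0.650804, -0.027045, -0.131990)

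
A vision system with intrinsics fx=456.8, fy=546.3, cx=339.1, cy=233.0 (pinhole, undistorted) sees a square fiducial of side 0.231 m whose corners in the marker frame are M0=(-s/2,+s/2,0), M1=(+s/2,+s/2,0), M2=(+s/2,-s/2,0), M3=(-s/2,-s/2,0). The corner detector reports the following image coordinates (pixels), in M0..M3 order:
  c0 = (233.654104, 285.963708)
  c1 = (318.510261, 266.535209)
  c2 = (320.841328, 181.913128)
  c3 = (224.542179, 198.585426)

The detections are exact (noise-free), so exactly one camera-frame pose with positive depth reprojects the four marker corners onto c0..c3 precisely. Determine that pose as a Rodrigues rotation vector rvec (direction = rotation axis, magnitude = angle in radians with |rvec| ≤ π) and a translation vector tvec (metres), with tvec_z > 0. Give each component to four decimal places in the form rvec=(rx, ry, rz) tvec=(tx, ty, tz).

rvec=(0.6701, -0.3407, -0.0621) tvec=(-0.1594, 0.0056, 1.1507)

Intrinsics K: fx=456.8, fy=546.3, cx=339.1, cy=233.0
Marker side s = 0.231 m; corners in marker frame (Z=0):
  M0 = (-0.1155, +0.1155, 0)
  M1 = (+0.1155, +0.1155, 0)
  M2 = (+0.1155, -0.1155, 0)
  M3 = (-0.1155, -0.1155, 0)
Detected image corners:
  c0 = (233.654104, 285.963708) px
  c1 = (318.510261, 266.535209) px
  c2 = (320.841328, 181.913128) px
  c3 = (224.542179, 198.585426) px
Planar DLT: solve 8×8 A·h = b for H (H[2,2]=1):
  H  [+459.59560 +161.43574 +275.80803]
  H  [-19.83664 +497.48927 +235.65656]
  H  [+0.25155 +0.53748 +1.00000]
B = K⁻¹H; ‖b₁‖=0.869074, ‖b₂‖=0.869074; λ = 2/(‖b₁‖+‖b₂‖) = 1.150650, sign → tz>0 ⇒ λ=+1.150650
r₁ = λ·B[:,0] = (+0.94283,-0.16523,+0.28945); r₂ = λ·B[:,1] = (-0.05246,+0.78407,+0.61845)
r₃ = r₁×r₂ = (-0.32913,-0.59828,+0.73057); SVD([r₁ r₂ r₃]) → R = UVᵀ:
  R  [+0.94283 -0.05246 -0.32913]
  R  [-0.16523 +0.78407 -0.59828]
  R  [+0.28945 +0.61845 +0.73057]
t = (-0.15943, +0.00560, +1.15065) m
tr R = 2.457465; θ = arccos((tr R − 1)/2) = 0.754327 rad = 43.220°
axis k = ((R−Rᵀ)₃₂, (R−Rᵀ)₁₃, (R−Rᵀ)₂₁) / (2 sinθ) = (+0.888387, -0.451651, -0.082342)
rvec = θ·k = (+0.670134, -0.340693, -0.062113)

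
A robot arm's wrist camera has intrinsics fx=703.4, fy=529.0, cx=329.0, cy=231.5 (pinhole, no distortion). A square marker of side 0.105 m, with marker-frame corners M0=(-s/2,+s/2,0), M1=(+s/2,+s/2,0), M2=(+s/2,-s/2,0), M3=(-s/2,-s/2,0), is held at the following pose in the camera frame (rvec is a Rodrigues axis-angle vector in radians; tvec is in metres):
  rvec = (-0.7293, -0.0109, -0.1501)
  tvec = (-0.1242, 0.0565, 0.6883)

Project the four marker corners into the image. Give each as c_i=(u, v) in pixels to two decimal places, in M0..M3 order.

c0=(146.44, 314.55) c1=(259.49, 302.49) c2=(251.88, 239.45) c3=(149.69, 249.77)

Intrinsics K: fx=703.4, fy=529.0, cx=329.0, cy=231.5
Marker side s = 0.105 m; corners in marker frame (Z=0):
  M0 = (-0.0525, +0.0525, 0)
  M1 = (+0.0525, +0.0525, 0)
  M2 = (+0.0525, -0.0525, 0)
  M3 = (-0.0525, -0.0525, 0)
rvec = (-0.7293, -0.0109, -0.1501), |rvec| = θ = 0.74467 rad = 42.666°
Rodrigues: sinθ=0.67773, 1−cosθ=0.26469; R = I + sinθ·[k]× + (1−cosθ)·[k]×²:
    [+0.98919 +0.14040 +0.04233]
    [-0.13281 +0.73537 +0.66452]
    [+0.06217 -0.66296 +0.74607]
t = (-0.1242, 0.0565, 0.6883) m
M0: Pc = R·M0+t = (-0.16876, +0.10208, +0.65023); u = 703.4·(-0.16876)/0.65023 + 329.0 = 146.4390, v = 529.0·(+0.10208)/0.65023 + 231.5 = 314.5477
M1: Pc = R·M1+t = (-0.06490, +0.08813, +0.65676); u = 703.4·(-0.06490)/0.65676 + 329.0 = 259.4947, v = 529.0·(+0.08813)/0.65676 + 231.5 = 302.4896
M2: Pc = R·M2+t = (-0.07964, +0.01092, +0.72637); u = 703.4·(-0.07964)/0.72637 + 329.0 = 251.8797, v = 529.0·(+0.01092)/0.72637 + 231.5 = 239.4531
M3: Pc = R·M3+t = (-0.18350, +0.02487, +0.71984); u = 703.4·(-0.18350)/0.71984 + 329.0 = 149.6878, v = 529.0·(+0.02487)/0.71984 + 231.5 = 249.7734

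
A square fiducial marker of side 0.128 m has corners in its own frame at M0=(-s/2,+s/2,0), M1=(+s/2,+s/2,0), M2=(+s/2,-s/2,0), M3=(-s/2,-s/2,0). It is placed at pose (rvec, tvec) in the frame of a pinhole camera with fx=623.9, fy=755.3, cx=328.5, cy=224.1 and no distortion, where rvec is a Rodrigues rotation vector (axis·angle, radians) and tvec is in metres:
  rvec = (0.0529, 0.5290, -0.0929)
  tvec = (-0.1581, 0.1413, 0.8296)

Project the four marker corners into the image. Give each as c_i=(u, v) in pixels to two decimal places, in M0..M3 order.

Intrinsics K: fx=623.9, fy=755.3, cx=328.5, cy=224.1
Marker side s = 0.128 m; corners in marker frame (Z=0):
  M0 = (-0.0640, +0.0640, 0)
  M1 = (+0.0640, +0.0640, 0)
  M2 = (+0.0640, -0.0640, 0)
  M3 = (-0.0640, -0.0640, 0)
rvec = (0.0529, 0.5290, -0.0929), |rvec| = θ = 0.53969 rad = 30.922°
Rodrigues: sinθ=0.51387, 1−cosθ=0.14213; R = I + sinθ·[k]× + (1−cosθ)·[k]×²:
    [+0.85923 +0.10211 +0.50129]
    [-0.07480 +0.99442 -0.07435]
    [-0.50609 +0.02639 +0.86208]
t = (-0.1581, 0.1413, 0.8296) m
M0: Pc = R·M0+t = (-0.20656, +0.20973, +0.86368); u = 623.9·(-0.20656)/0.86368 + 328.5 = 179.2893, v = 755.3·(+0.20973)/0.86368 + 224.1 = 407.5123
M1: Pc = R·M1+t = (-0.09657, +0.20016, +0.79890); u = 623.9·(-0.09657)/0.79890 + 328.5 = 253.0805, v = 755.3·(+0.20016)/0.79890 + 224.1 = 413.3326
M2: Pc = R·M2+t = (-0.10964, +0.07287, +0.79552); u = 623.9·(-0.10964)/0.79552 + 328.5 = 242.5098, v = 755.3·(+0.07287)/0.79552 + 224.1 = 293.2855
M3: Pc = R·M3+t = (-0.21963, +0.08244, +0.86030); u = 623.9·(-0.21963)/0.86030 + 328.5 = 169.2248, v = 755.3·(+0.08244)/0.86030 + 224.1 = 296.4817

c0=(179.29, 407.51) c1=(253.08, 413.33) c2=(242.51, 293.29) c3=(169.22, 296.48)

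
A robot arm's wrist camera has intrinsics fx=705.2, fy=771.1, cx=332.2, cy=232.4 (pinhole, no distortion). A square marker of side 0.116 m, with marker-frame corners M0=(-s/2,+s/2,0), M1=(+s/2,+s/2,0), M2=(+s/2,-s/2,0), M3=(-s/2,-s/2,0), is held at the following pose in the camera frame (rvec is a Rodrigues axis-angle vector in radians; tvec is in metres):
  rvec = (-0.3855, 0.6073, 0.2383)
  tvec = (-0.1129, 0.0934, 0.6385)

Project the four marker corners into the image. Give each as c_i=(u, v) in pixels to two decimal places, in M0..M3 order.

c0=(140.90, 396.38) c1=(229.41, 431.55) c2=(278.02, 291.00) c3=(188.83, 271.57)

Intrinsics K: fx=705.2, fy=771.1, cx=332.2, cy=232.4
Marker side s = 0.116 m; corners in marker frame (Z=0):
  M0 = (-0.0580, +0.0580, 0)
  M1 = (+0.0580, +0.0580, 0)
  M2 = (+0.0580, -0.0580, 0)
  M3 = (-0.0580, -0.0580, 0)
rvec = (-0.3855, 0.6073, 0.2383), |rvec| = θ = 0.75777 rad = 43.417°
Rodrigues: sinθ=0.68730, 1−cosθ=0.27363; R = I + sinθ·[k]× + (1−cosθ)·[k]×²:
    [+0.79719 -0.32770 +0.50705]
    [+0.10458 +0.90212 +0.41861]
    [-0.59460 -0.28069 +0.75343]
t = (-0.1129, 0.0934, 0.6385) m
M0: Pc = R·M0+t = (-0.17814, +0.13966, +0.65671); u = 705.2·(-0.17814)/0.65671 + 332.2 = 140.9017, v = 771.1·(+0.13966)/0.65671 + 232.4 = 396.3848
M1: Pc = R·M1+t = (-0.08567, +0.15179, +0.58773); u = 705.2·(-0.08567)/0.58773 + 332.2 = 229.4080, v = 771.1·(+0.15179)/0.58773 + 232.4 = 431.5452
M2: Pc = R·M2+t = (-0.04766, +0.04714, +0.62029); u = 705.2·(-0.04766)/0.62029 + 332.2 = 278.0204, v = 771.1·(+0.04714)/0.62029 + 232.4 = 291.0038
M3: Pc = R·M3+t = (-0.14013, +0.03501, +0.68927); u = 705.2·(-0.14013)/0.68927 + 332.2 = 188.8305, v = 771.1·(+0.03501)/0.68927 + 232.4 = 271.5681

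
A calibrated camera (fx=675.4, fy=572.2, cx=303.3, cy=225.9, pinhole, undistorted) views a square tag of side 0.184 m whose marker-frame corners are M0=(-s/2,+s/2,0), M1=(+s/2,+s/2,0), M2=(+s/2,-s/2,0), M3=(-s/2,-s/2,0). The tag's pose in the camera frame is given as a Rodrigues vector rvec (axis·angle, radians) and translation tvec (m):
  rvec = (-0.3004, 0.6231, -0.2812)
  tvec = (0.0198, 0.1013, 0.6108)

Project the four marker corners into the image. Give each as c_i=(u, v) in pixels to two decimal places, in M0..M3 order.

Intrinsics K: fx=675.4, fy=572.2, cx=303.3, cy=225.9
Marker side s = 0.184 m; corners in marker frame (Z=0):
  M0 = (-0.0920, +0.0920, 0)
  M1 = (+0.0920, +0.0920, 0)
  M2 = (+0.0920, -0.0920, 0)
  M3 = (-0.0920, -0.0920, 0)
rvec = (-0.3004, 0.6231, -0.2812), |rvec| = θ = 0.74670 rad = 42.783°
Rodrigues: sinθ=0.67922, 1−cosθ=0.26607; R = I + sinθ·[k]× + (1−cosθ)·[k]×²:
    [+0.77699 +0.16647 +0.60710]
    [-0.34511 +0.91920 +0.18964]
    [-0.52648 -0.35686 +0.77166]
t = (0.0198, 0.1013, 0.6108) m
M0: Pc = R·M0+t = (-0.03637, +0.21762, +0.62640); u = 675.4·(-0.03637)/0.62640 + 303.3 = 264.0869, v = 572.2·(+0.21762)/0.62640 + 225.9 = 424.6858
M1: Pc = R·M1+t = (+0.10660, +0.15412, +0.52953); u = 675.4·(+0.10660)/0.52953 + 303.3 = 439.2625, v = 572.2·(+0.15412)/0.52953 + 225.9 = 392.4349
M2: Pc = R·M2+t = (+0.07597, -0.01502, +0.59520); u = 675.4·(+0.07597)/0.59520 + 303.3 = 389.5055, v = 572.2·(-0.01502)/0.59520 + 225.9 = 211.4634
M3: Pc = R·M3+t = (-0.06700, +0.04848, +0.69207); u = 675.4·(-0.06700)/0.69207 + 303.3 = 237.9153, v = 572.2·(+0.04848)/0.69207 + 225.9 = 265.9858

c0=(264.09, 424.69) c1=(439.26, 392.43) c2=(389.51, 211.46) c3=(237.92, 265.99)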